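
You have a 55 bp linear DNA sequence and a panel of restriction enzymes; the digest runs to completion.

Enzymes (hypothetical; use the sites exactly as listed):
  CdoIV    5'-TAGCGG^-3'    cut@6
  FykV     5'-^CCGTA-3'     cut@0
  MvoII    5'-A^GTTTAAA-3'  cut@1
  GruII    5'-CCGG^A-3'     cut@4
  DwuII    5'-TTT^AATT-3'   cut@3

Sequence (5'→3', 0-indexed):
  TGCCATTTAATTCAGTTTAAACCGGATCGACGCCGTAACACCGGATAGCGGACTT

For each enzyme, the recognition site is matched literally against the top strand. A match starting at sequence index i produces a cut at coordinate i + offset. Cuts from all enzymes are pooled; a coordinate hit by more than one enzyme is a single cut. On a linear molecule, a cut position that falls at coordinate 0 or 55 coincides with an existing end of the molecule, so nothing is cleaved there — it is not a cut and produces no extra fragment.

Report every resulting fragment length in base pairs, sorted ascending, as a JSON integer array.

Scan for sites:
  CdoIV TAGCGG/6: at [45] ⇒ [51]
  FykV CCGTA/0: at [32] ⇒ [32]
  MvoII AGTTTAAA/1: at [13] ⇒ [14]
  GruII CCGGA/4: at [21, 40] ⇒ [25, 44]
  DwuII TTTAATT/3: at [5] ⇒ [8]

All cut coordinates (distinct, sorted): [8, 14, 25, 32, 44, 51]

Fragments:
  [0,8): 8 bp
  [8,14): 6 bp
  [14,25): 11 bp
  [25,32): 7 bp
  [32,44): 12 bp
  [44,51): 7 bp
  [51,55): 4 bp

[4,6,7,7,8,11,12]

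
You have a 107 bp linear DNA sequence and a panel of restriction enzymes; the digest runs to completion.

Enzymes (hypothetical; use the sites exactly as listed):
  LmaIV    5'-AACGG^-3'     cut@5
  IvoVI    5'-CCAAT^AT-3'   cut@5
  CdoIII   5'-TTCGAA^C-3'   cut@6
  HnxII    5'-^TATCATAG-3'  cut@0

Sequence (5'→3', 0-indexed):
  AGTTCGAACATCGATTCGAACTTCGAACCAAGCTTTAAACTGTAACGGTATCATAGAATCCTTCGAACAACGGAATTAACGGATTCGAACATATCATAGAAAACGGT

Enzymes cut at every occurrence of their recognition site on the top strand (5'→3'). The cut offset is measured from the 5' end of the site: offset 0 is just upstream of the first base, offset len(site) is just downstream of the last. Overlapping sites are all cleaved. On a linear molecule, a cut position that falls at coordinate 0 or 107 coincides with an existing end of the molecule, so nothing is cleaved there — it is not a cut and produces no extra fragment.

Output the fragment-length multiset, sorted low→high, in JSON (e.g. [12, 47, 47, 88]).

[1,2,6,7,7,8,9,12,15,19,21]

Scan for sites:
  LmaIV AACGG/5: at [43, 68, 77, 101] ⇒ [48, 73, 82, 106]
  IvoVI (CCAATAT, off=5): no sites
  CdoIII TTCGAAC/6: at [2, 14, 21, 61, 83] ⇒ [8, 20, 27, 67, 89]
  HnxII TATCATAG/0: at [48, 91] ⇒ [48, 91]

All cut coordinates (distinct, sorted): [8, 20, 27, 48, 67, 73, 82, 89, 91, 106]

Fragments:
  [0,8): 8 bp
  [8,20): 12 bp
  [20,27): 7 bp
  [27,48): 21 bp
  [48,67): 19 bp
  [67,73): 6 bp
  [73,82): 9 bp
  [82,89): 7 bp
  [89,91): 2 bp
  [91,106): 15 bp
  [106,107): 1 bp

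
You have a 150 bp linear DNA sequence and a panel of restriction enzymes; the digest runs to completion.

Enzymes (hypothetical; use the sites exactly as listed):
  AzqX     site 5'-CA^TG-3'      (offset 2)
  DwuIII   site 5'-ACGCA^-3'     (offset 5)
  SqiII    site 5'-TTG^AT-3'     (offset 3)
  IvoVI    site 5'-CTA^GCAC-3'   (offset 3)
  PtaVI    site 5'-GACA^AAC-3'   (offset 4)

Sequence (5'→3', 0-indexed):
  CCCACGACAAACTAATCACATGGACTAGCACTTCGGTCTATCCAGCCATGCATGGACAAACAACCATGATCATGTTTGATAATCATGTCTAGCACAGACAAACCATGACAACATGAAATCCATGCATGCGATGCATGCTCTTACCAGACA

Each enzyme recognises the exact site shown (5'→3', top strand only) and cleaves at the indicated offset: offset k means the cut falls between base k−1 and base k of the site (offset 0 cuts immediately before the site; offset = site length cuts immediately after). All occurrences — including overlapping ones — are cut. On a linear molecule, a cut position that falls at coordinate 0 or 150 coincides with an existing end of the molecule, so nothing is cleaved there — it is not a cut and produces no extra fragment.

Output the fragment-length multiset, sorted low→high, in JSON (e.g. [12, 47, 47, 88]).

Scan for sites:
  AzqX (CATG, off=2): starts [18, 46, 50, 64, 70, 83, 103, 111, 120, 124, 133] → cuts [20, 48, 52, 66, 72, 85, 105, 113, 122, 126, 135]
  DwuIII (ACGCA, off=5): no sites
  SqiII (TTGAT, off=3): starts [75] → cuts [78]
  IvoVI (CTAGCAC, off=3): starts [24, 88] → cuts [27, 91]
  PtaVI (GACAAAC, off=4): starts [5, 54, 96] → cuts [9, 58, 100]

All cut coordinates (distinct, sorted): [9, 20, 27, 48, 52, 58, 66, 72, 78, 85, 91, 100, 105, 113, 122, 126, 135]

Fragments:
  [0,9): 9 bp
  [9,20): 11 bp
  [20,27): 7 bp
  [27,48): 21 bp
  [48,52): 4 bp
  [52,58): 6 bp
  [58,66): 8 bp
  [66,72): 6 bp
  [72,78): 6 bp
  [78,85): 7 bp
  [85,91): 6 bp
  [91,100): 9 bp
  [100,105): 5 bp
  [105,113): 8 bp
  [113,122): 9 bp
  [122,126): 4 bp
  [126,135): 9 bp
  [135,150): 15 bp

[4,4,5,6,6,6,6,7,7,8,8,9,9,9,9,11,15,21]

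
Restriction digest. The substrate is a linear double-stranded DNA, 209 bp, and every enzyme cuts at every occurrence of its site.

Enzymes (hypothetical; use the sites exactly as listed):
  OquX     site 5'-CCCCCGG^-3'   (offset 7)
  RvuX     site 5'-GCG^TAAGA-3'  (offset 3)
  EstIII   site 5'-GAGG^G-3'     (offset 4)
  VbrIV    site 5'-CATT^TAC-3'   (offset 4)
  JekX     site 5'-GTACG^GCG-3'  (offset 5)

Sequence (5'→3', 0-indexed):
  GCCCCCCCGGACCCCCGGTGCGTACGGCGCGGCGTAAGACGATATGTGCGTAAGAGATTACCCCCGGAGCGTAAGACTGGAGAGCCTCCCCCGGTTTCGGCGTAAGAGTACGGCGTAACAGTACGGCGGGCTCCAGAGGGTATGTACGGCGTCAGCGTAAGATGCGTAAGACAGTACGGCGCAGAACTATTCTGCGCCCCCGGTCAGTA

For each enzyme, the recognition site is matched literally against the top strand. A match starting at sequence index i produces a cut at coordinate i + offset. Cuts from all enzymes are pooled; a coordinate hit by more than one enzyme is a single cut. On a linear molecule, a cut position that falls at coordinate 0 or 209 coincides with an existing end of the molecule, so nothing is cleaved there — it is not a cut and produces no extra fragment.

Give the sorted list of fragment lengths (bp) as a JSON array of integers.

Per-enzyme occurrences:
  OquX (CCCCCGG, off=7): starts [3, 11, 60, 87, 196] → cuts [10, 18, 67, 94, 203]
  RvuX (GCGTAAGA, off=3): starts [31, 47, 68, 99, 154, 163] → cuts [34, 50, 71, 102, 157, 166]
  EstIII (GAGGG, off=4): starts [135] → cuts [139]
  VbrIV (CATTTAC, off=4): no sites
  JekX (GTACGGCG, off=5): starts [21, 107, 120, 143, 173] → cuts [26, 112, 125, 148, 178]

All cut coordinates (distinct, sorted): [10, 18, 26, 34, 50, 67, 71, 94, 102, 112, 125, 139, 148, 157, 166, 178, 203]

Fragments:
  [0,10): 10 bp
  [10,18): 8 bp
  [18,26): 8 bp
  [26,34): 8 bp
  [34,50): 16 bp
  [50,67): 17 bp
  [67,71): 4 bp
  [71,94): 23 bp
  [94,102): 8 bp
  [102,112): 10 bp
  [112,125): 13 bp
  [125,139): 14 bp
  [139,148): 9 bp
  [148,157): 9 bp
  [157,166): 9 bp
  [166,178): 12 bp
  [178,203): 25 bp
  [203,209): 6 bp

[4,6,8,8,8,8,9,9,9,10,10,12,13,14,16,17,23,25]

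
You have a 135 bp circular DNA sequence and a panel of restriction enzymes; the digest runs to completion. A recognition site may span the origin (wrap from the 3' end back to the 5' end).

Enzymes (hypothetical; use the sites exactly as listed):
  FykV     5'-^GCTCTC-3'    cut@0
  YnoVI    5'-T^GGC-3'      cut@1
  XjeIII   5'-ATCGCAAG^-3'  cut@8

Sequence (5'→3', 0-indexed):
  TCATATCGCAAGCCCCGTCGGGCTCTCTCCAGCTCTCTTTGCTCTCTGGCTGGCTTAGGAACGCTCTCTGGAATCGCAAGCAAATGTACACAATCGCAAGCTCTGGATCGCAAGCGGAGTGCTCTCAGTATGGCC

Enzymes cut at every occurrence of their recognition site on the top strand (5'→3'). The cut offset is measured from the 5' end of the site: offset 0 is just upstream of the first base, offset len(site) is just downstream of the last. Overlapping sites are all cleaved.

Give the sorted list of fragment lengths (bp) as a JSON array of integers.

Scan for sites:
  FykV (GCTCTC, off=0): starts [21, 31, 40, 62, 120] → cuts [21, 31, 40, 62, 120]
  YnoVI (TGGC, off=1): starts [46, 50, 130] → cuts [47, 51, 131]
  XjeIII (ATCGCAAG, off=8): starts [4, 72, 92, 106] → cuts [12, 80, 100, 114]

Pooled cuts: [12, 21, 31, 40, 47, 51, 62, 80, 100, 114, 120, 131]

Fragment lengths:
  12→21: 9 bp
  21→31: 10 bp
  31→40: 9 bp
  40→47: 7 bp
  47→51: 4 bp
  51→62: 11 bp
  62→80: 18 bp
  80→100: 20 bp
  100→114: 14 bp
  114→120: 6 bp
  120→131: 11 bp
  131→12 (wrap): 135-131+12 = 16 bp

[4,6,7,9,9,10,11,11,14,16,18,20]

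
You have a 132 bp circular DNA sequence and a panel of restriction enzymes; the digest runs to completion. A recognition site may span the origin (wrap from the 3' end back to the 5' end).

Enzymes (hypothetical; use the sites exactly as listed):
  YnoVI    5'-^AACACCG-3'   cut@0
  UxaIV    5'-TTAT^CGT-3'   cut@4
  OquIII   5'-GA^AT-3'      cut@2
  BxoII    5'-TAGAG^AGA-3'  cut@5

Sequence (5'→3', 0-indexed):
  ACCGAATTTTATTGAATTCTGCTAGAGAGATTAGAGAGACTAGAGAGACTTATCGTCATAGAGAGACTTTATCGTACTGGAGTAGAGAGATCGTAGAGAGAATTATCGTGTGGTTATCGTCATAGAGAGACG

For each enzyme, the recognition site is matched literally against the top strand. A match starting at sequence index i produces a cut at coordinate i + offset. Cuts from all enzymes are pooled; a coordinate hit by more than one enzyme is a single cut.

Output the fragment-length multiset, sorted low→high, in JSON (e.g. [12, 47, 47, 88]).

Per-enzyme occurrences:
  YnoVI (AACACCG, off=0): no sites
  UxaIV TTATCGT/4: at [49, 68, 102, 113] ⇒ [53, 72, 106, 117]
  OquIII GAAT/2: at [3, 13, 99] ⇒ [5, 15, 101]
  BxoII TAGAGAGA/5: at [22, 31, 40, 58, 82, 93, 122] ⇒ [27, 36, 45, 63, 87, 98, 127]

Pooled cuts: [5, 15, 27, 36, 45, 53, 63, 72, 87, 98, 101, 106, 117, 127]

Fragments:
  5→15: 10 bp
  15→27: 12 bp
  27→36: 9 bp
  36→45: 9 bp
  45→53: 8 bp
  53→63: 10 bp
  63→72: 9 bp
  72→87: 15 bp
  87→98: 11 bp
  98→101: 3 bp
  101→106: 5 bp
  106→117: 11 bp
  117→127: 10 bp
  127→5 (wrap): 132-127+5 = 10 bp

[3,5,8,9,9,9,10,10,10,10,11,11,12,15]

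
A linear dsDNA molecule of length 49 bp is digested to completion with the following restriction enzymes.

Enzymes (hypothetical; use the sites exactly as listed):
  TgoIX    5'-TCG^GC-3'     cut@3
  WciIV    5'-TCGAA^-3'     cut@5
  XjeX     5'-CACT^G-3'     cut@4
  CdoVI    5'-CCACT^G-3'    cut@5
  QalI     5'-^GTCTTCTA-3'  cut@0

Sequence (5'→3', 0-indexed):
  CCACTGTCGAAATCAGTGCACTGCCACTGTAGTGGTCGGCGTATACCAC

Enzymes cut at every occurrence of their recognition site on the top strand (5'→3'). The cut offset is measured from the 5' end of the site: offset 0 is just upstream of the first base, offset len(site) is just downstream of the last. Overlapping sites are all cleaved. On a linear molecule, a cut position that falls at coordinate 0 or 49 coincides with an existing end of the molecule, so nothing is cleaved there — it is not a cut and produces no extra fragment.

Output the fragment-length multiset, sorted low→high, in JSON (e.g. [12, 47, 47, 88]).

Per-enzyme occurrences:
  TgoIX (TCGGC, off=3): starts [35] → cuts [38]
  WciIV (TCGAA, off=5): starts [6] → cuts [11]
  XjeX (CACTG, off=4): starts [1, 18, 24] → cuts [5, 22, 28]
  CdoVI (CCACTG, off=5): starts [0, 23] → cuts [5, 28]
  QalI (GTCTTCTA, off=0): no sites

All cut coordinates (distinct, sorted): [5, 11, 22, 28, 38]

Fragments:
  [0,5): 5 bp
  [5,11): 6 bp
  [11,22): 11 bp
  [22,28): 6 bp
  [28,38): 10 bp
  [38,49): 11 bp

[5,6,6,10,11,11]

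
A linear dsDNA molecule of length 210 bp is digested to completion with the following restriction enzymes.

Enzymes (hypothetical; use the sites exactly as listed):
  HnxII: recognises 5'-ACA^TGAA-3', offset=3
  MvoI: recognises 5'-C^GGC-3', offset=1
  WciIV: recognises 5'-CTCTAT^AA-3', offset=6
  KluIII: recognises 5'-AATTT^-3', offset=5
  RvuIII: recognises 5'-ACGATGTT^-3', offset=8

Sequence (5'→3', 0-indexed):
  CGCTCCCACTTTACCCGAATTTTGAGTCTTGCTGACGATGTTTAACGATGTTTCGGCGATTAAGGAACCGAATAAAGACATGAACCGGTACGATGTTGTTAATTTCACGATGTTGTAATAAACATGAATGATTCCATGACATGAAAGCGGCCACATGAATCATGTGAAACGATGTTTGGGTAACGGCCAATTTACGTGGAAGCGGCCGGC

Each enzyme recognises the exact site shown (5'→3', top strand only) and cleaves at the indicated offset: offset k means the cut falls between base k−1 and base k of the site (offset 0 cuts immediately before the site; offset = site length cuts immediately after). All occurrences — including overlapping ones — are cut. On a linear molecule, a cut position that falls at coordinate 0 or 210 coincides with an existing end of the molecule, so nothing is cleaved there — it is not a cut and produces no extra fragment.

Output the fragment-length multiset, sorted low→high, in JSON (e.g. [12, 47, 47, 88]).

Per-enzyme occurrences:
  HnxII ACATGAA/3: at [77, 121, 138, 152] ⇒ [80, 124, 141, 155]
  MvoI CGGC/1: at [53, 147, 183, 202, 206] ⇒ [54, 148, 184, 203, 207]
  WciIV (CTCTATAA, off=6): no sites
  KluIII AATTT/5: at [17, 100, 188] ⇒ [22, 105, 193]
  RvuIII ACGATGTT/8: at [34, 44, 89, 106, 168] ⇒ [42, 52, 97, 114, 176]

Pooled cuts: [22, 42, 52, 54, 80, 97, 105, 114, 124, 141, 148, 155, 176, 184, 193, 203, 207]

Fragment lengths:
  [0,22): 22 bp
  [22,42): 20 bp
  [42,52): 10 bp
  [52,54): 2 bp
  [54,80): 26 bp
  [80,97): 17 bp
  [97,105): 8 bp
  [105,114): 9 bp
  [114,124): 10 bp
  [124,141): 17 bp
  [141,148): 7 bp
  [148,155): 7 bp
  [155,176): 21 bp
  [176,184): 8 bp
  [184,193): 9 bp
  [193,203): 10 bp
  [203,207): 4 bp
  [207,210): 3 bp

[2,3,4,7,7,8,8,9,9,10,10,10,17,17,20,21,22,26]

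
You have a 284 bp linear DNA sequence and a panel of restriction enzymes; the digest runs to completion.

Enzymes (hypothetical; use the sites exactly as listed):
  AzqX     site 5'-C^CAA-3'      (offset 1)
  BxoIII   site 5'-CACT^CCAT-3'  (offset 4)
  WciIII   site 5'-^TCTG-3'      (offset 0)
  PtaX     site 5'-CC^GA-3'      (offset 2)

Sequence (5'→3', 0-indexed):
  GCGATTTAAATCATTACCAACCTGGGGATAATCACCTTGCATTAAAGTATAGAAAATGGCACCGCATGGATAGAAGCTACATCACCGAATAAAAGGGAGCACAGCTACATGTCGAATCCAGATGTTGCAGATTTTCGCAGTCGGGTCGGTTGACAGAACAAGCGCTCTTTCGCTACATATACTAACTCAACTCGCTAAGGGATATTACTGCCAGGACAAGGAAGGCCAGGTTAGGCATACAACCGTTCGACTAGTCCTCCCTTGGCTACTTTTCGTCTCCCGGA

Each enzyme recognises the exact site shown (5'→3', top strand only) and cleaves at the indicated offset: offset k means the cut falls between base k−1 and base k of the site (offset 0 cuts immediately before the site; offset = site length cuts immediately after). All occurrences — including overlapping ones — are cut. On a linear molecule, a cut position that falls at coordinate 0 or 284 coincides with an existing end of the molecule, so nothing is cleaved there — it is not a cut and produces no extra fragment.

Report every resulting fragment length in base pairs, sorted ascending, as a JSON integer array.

[17,69,198]

Scan for sites:
  AzqX CCAA/1: at [16] ⇒ [17]
  BxoIII (CACTCCAT, off=4): no sites
  WciIII (TCTG, off=0): no sites
  PtaX CCGA/2: at [84] ⇒ [86]

All cut coordinates (distinct, sorted): [17, 86]

Fragments:
  [0,17): 17 bp
  [17,86): 69 bp
  [86,284): 198 bp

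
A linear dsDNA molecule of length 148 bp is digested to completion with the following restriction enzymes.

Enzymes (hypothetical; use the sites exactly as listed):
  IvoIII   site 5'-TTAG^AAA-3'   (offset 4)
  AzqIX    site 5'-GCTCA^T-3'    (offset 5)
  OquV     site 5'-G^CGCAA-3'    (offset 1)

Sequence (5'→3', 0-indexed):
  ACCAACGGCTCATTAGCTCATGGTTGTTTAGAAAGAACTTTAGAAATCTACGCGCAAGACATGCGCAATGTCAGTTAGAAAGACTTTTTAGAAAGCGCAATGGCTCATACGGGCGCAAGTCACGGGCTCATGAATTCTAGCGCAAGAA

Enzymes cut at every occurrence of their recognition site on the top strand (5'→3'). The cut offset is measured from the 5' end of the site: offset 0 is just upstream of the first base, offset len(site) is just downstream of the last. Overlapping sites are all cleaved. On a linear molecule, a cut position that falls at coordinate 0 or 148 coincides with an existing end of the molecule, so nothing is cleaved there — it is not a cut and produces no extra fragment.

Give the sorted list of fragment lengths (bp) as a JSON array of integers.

Scan for sites:
  IvoIII TTAGAAA/4: at [27, 39, 74, 87] ⇒ [31, 43, 78, 91]
  AzqIX GCTCAT/5: at [7, 15, 102, 125] ⇒ [12, 20, 107, 130]
  OquV GCGCAA/1: at [51, 62, 94, 112, 139] ⇒ [52, 63, 95, 113, 140]

All cut coordinates (distinct, sorted): [12, 20, 31, 43, 52, 63, 78, 91, 95, 107, 113, 130, 140]

Fragment lengths:
  [0,12): 12 bp
  [12,20): 8 bp
  [20,31): 11 bp
  [31,43): 12 bp
  [43,52): 9 bp
  [52,63): 11 bp
  [63,78): 15 bp
  [78,91): 13 bp
  [91,95): 4 bp
  [95,107): 12 bp
  [107,113): 6 bp
  [113,130): 17 bp
  [130,140): 10 bp
  [140,148): 8 bp

[4,6,8,8,9,10,11,11,12,12,12,13,15,17]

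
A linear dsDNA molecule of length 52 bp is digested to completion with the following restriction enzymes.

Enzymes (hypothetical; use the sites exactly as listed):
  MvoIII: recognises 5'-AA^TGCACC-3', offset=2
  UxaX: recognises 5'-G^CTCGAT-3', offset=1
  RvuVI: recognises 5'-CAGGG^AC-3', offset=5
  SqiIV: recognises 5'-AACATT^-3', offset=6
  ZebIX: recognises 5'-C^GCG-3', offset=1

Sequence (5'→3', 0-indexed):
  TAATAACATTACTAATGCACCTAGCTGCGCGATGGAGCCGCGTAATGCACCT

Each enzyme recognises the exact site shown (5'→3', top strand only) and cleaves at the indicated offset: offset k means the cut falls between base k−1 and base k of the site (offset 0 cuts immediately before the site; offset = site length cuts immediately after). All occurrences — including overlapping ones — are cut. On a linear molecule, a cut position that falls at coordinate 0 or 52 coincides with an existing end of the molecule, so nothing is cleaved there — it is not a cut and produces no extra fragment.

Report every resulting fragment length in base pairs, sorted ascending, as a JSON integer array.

Site scan:
  MvoIII AATGCACC/2: at [13, 43] ⇒ [15, 45]
  UxaX (GCTCGAT, off=1): no sites
  RvuVI (CAGGGAC, off=5): no sites
  SqiIV AACATT/6: at [4] ⇒ [10]
  ZebIX CGCG/1: at [27, 38] ⇒ [28, 39]

All cut coordinates (distinct, sorted): [10, 15, 28, 39, 45]

Fragments:
  [0,10): 10 bp
  [10,15): 5 bp
  [15,28): 13 bp
  [28,39): 11 bp
  [39,45): 6 bp
  [45,52): 7 bp

[5,6,7,10,11,13]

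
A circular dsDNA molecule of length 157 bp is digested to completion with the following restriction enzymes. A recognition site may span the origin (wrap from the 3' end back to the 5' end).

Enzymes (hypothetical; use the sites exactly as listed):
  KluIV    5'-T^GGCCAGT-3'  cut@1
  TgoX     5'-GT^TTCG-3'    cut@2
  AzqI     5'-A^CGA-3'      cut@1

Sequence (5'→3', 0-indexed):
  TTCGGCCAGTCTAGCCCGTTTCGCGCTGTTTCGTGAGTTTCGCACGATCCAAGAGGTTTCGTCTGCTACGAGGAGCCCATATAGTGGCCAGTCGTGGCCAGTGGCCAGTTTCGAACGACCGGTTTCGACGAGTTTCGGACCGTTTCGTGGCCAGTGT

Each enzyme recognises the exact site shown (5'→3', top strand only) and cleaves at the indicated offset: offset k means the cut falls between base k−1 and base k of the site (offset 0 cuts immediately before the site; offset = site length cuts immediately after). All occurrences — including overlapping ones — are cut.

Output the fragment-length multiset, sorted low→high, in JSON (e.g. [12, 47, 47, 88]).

Scan for sites:
  KluIV TGGCCAGT/1: at [84, 94, 101, 147] ⇒ [85, 95, 102, 148]
  TgoX GTTTCG/2: at [17, 27, 36, 55, 107, 121, 131, 141, 155] ⇒ [0, 19, 29, 38, 57, 109, 123, 133, 143]
  AzqI ACGA/1: at [43, 67, 114, 127] ⇒ [44, 68, 115, 128]

All cut coordinates (distinct, sorted): [0, 19, 29, 38, 44, 57, 68, 85, 95, 102, 109, 115, 123, 128, 133, 143, 148]

Fragments:
  0→19: 19 bp
  19→29: 10 bp
  29→38: 9 bp
  38→44: 6 bp
  44→57: 13 bp
  57→68: 11 bp
  68→85: 17 bp
  85→95: 10 bp
  95→102: 7 bp
  102→109: 7 bp
  109→115: 6 bp
  115→123: 8 bp
  123→128: 5 bp
  128→133: 5 bp
  133→143: 10 bp
  143→148: 5 bp
  148→0 (wrap): 157-148+0 = 9 bp

[5,5,5,6,6,7,7,8,9,9,10,10,10,11,13,17,19]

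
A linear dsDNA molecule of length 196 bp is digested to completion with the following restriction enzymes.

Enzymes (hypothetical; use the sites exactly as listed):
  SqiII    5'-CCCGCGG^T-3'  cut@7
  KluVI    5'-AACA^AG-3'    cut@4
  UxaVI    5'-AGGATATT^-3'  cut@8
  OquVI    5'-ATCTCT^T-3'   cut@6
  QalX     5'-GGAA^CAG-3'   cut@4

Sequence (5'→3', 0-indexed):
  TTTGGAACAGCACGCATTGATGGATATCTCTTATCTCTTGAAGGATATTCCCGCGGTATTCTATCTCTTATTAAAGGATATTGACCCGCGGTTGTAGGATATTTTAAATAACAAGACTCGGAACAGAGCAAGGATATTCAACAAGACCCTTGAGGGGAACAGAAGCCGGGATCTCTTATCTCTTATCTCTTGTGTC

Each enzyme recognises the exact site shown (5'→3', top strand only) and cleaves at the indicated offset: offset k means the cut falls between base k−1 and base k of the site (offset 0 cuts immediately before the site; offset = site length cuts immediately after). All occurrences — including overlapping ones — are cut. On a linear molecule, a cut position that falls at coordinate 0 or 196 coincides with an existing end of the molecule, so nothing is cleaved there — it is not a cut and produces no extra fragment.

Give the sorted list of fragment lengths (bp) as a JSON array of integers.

[5,6,7,7,7,7,7,9,10,10,11,12,12,14,15,16,17,24]

Scan for sites:
  SqiII CCCGCGGT/7: at [49, 84] ⇒ [56, 91]
  KluVI AACAAG/4: at [109, 139] ⇒ [113, 143]
  UxaVI AGGATATT/8: at [41, 74, 95, 130] ⇒ [49, 82, 103, 138]
  OquVI ATCTCTT/6: at [25, 32, 62, 170, 177, 184] ⇒ [31, 38, 68, 176, 183, 190]
  QalX GGAACAG/4: at [3, 119, 155] ⇒ [7, 123, 159]

All cut coordinates (distinct, sorted): [7, 31, 38, 49, 56, 68, 82, 91, 103, 113, 123, 138, 143, 159, 176, 183, 190]

Fragment lengths:
  [0,7): 7 bp
  [7,31): 24 bp
  [31,38): 7 bp
  [38,49): 11 bp
  [49,56): 7 bp
  [56,68): 12 bp
  [68,82): 14 bp
  [82,91): 9 bp
  [91,103): 12 bp
  [103,113): 10 bp
  [113,123): 10 bp
  [123,138): 15 bp
  [138,143): 5 bp
  [143,159): 16 bp
  [159,176): 17 bp
  [176,183): 7 bp
  [183,190): 7 bp
  [190,196): 6 bp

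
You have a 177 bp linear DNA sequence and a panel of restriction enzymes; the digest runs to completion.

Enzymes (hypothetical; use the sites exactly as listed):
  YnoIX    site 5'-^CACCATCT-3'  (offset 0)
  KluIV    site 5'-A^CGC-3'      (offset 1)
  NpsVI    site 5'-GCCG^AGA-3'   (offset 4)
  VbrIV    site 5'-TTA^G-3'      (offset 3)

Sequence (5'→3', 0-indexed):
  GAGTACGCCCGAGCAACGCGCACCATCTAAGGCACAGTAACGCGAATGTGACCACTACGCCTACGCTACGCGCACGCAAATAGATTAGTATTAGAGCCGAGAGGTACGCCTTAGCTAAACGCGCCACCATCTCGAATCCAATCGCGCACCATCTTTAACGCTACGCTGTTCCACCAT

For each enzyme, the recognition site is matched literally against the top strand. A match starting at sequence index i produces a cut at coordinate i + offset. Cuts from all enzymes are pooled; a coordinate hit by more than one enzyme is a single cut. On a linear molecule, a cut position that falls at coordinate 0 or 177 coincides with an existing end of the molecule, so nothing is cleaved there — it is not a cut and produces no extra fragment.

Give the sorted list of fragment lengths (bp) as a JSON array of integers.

[4,5,5,5,5,6,6,6,6,6,7,7,11,12,13,14,17,20,22]

Site scan:
  YnoIX CACCATCT/0: at [20, 124, 146] ⇒ [20, 124, 146]
  KluIV ACGC/1: at [4, 15, 39, 56, 62, 67, 73, 105, 118, 157, 162] ⇒ [5, 16, 40, 57, 63, 68, 74, 106, 119, 158, 163]
  NpsVI GCCGAGA/4: at [95] ⇒ [99]
  VbrIV TTAG/3: at [84, 90, 110] ⇒ [87, 93, 113]

All cut coordinates (distinct, sorted): [5, 16, 20, 40, 57, 63, 68, 74, 87, 93, 99, 106, 113, 119, 124, 146, 158, 163]

Fragments:
  [0,5): 5 bp
  [5,16): 11 bp
  [16,20): 4 bp
  [20,40): 20 bp
  [40,57): 17 bp
  [57,63): 6 bp
  [63,68): 5 bp
  [68,74): 6 bp
  [74,87): 13 bp
  [87,93): 6 bp
  [93,99): 6 bp
  [99,106): 7 bp
  [106,113): 7 bp
  [113,119): 6 bp
  [119,124): 5 bp
  [124,146): 22 bp
  [146,158): 12 bp
  [158,163): 5 bp
  [163,177): 14 bp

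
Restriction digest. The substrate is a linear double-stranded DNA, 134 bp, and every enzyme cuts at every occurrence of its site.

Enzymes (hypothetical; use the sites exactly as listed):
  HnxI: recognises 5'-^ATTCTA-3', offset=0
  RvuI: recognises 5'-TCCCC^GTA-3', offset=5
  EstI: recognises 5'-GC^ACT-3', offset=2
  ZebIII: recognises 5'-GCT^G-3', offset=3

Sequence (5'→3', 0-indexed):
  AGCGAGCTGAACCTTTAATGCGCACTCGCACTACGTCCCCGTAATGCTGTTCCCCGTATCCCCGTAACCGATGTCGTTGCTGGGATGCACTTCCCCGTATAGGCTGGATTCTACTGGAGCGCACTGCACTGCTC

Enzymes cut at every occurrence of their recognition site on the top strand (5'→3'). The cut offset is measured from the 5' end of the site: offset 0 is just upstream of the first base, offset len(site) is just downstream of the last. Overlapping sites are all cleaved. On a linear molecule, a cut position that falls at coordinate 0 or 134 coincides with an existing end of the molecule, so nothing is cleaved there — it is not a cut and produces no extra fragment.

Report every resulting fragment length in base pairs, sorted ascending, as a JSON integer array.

[2,5,6,7,7,7,8,8,8,8,9,11,15,15,18]

Scan for sites:
  HnxI ATTCTA/0: at [107] ⇒ [107]
  RvuI TCCCCGTA/5: at [35, 50, 58, 91] ⇒ [40, 55, 63, 96]
  EstI GCACT/2: at [21, 27, 86, 120, 125] ⇒ [23, 29, 88, 122, 127]
  ZebIII GCTG/3: at [5, 45, 78, 102] ⇒ [8, 48, 81, 105]

All cut coordinates (distinct, sorted): [8, 23, 29, 40, 48, 55, 63, 81, 88, 96, 105, 107, 122, 127]

Fragments:
  [0,8): 8 bp
  [8,23): 15 bp
  [23,29): 6 bp
  [29,40): 11 bp
  [40,48): 8 bp
  [48,55): 7 bp
  [55,63): 8 bp
  [63,81): 18 bp
  [81,88): 7 bp
  [88,96): 8 bp
  [96,105): 9 bp
  [105,107): 2 bp
  [107,122): 15 bp
  [122,127): 5 bp
  [127,134): 7 bp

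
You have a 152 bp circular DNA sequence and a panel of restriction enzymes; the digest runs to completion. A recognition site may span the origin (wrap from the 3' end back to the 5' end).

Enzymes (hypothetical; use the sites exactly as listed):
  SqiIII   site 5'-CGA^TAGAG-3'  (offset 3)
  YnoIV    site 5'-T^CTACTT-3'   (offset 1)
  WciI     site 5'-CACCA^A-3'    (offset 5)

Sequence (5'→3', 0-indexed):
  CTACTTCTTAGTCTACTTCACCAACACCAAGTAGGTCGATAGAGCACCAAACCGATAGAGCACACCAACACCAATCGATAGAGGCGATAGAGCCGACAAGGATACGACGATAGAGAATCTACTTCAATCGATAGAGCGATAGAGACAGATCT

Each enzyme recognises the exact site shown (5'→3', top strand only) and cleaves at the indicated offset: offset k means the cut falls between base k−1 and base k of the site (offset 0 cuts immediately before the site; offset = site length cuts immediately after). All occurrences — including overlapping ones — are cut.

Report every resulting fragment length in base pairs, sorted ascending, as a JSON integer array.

[5,6,6,6,8,8,9,10,10,11,12,12,13,13,23]

Site scan:
  SqiIII (CGATAGAG, off=3): starts [36, 52, 75, 84, 107, 128, 136] → cuts [39, 55, 78, 87, 110, 131, 139]
  YnoIV (TCTACTT, off=1): starts [11, 117, 151] → cuts [0, 12, 118]
  WciI (CACCAA, off=5): starts [18, 24, 44, 62, 68] → cuts [23, 29, 49, 67, 73]

All cut coordinates (distinct, sorted): [0, 12, 23, 29, 39, 49, 55, 67, 73, 78, 87, 110, 118, 131, 139]

Fragment lengths:
  0→12: 12 bp
  12→23: 11 bp
  23→29: 6 bp
  29→39: 10 bp
  39→49: 10 bp
  49→55: 6 bp
  55→67: 12 bp
  67→73: 6 bp
  73→78: 5 bp
  78→87: 9 bp
  87→110: 23 bp
  110→118: 8 bp
  118→131: 13 bp
  131→139: 8 bp
  139→0 (wrap): 152-139+0 = 13 bp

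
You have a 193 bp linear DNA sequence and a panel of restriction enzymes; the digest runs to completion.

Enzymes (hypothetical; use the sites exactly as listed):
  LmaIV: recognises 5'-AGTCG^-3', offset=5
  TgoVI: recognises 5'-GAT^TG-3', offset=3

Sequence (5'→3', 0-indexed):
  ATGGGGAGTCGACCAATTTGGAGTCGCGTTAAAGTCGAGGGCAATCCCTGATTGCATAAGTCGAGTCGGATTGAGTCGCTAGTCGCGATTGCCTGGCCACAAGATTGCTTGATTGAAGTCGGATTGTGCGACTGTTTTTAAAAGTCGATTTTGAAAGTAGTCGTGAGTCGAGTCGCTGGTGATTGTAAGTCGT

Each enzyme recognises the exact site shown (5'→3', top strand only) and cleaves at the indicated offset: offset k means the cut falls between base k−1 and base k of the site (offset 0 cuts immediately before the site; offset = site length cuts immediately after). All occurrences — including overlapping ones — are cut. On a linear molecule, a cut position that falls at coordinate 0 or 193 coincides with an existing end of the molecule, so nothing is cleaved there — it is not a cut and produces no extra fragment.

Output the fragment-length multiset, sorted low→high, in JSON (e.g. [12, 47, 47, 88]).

[1,3,3,4,5,5,7,7,7,8,8,8,9,11,11,11,15,15,16,16,23]

Scan for sites:
  LmaIV AGTCG/5: at [6, 21, 32, 58, 63, 73, 80, 116, 142, 158, 165, 170, 187] ⇒ [11, 26, 37, 63, 68, 78, 85, 121, 147, 163, 170, 175, 192]
  TgoVI GATTG/3: at [49, 68, 86, 102, 110, 121, 180] ⇒ [52, 71, 89, 105, 113, 124, 183]

All cut coordinates (distinct, sorted): [11, 26, 37, 52, 63, 68, 71, 78, 85, 89, 105, 113, 121, 124, 147, 163, 170, 175, 183, 192]

Fragment lengths:
  [0,11): 11 bp
  [11,26): 15 bp
  [26,37): 11 bp
  [37,52): 15 bp
  [52,63): 11 bp
  [63,68): 5 bp
  [68,71): 3 bp
  [71,78): 7 bp
  [78,85): 7 bp
  [85,89): 4 bp
  [89,105): 16 bp
  [105,113): 8 bp
  [113,121): 8 bp
  [121,124): 3 bp
  [124,147): 23 bp
  [147,163): 16 bp
  [163,170): 7 bp
  [170,175): 5 bp
  [175,183): 8 bp
  [183,192): 9 bp
  [192,193): 1 bp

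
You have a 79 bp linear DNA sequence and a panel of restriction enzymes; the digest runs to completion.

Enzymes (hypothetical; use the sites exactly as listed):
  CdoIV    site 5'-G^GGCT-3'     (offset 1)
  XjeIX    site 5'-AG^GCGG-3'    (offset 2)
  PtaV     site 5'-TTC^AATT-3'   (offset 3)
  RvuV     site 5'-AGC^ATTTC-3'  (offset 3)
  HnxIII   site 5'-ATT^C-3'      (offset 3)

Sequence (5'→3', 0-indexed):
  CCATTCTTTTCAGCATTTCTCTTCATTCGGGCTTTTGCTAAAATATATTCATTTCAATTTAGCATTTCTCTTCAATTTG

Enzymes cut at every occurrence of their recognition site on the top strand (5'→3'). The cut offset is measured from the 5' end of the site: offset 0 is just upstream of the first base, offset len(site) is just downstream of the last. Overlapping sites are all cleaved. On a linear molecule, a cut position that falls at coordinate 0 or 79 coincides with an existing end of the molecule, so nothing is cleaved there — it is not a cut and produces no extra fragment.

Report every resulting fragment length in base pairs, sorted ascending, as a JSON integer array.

[2,5,6,6,8,9,10,13,20]

Site scan:
  CdoIV (GGGCT, off=1): starts [28] → cuts [29]
  XjeIX (AGGCGG, off=2): no sites
  PtaV (TTCAATT, off=3): starts [52, 70] → cuts [55, 73]
  RvuV (AGCATTTC, off=3): starts [11, 60] → cuts [14, 63]
  HnxIII (ATTC, off=3): starts [2, 24, 46] → cuts [5, 27, 49]

All cut coordinates (distinct, sorted): [5, 14, 27, 29, 49, 55, 63, 73]

Fragments:
  [0,5): 5 bp
  [5,14): 9 bp
  [14,27): 13 bp
  [27,29): 2 bp
  [29,49): 20 bp
  [49,55): 6 bp
  [55,63): 8 bp
  [63,73): 10 bp
  [73,79): 6 bp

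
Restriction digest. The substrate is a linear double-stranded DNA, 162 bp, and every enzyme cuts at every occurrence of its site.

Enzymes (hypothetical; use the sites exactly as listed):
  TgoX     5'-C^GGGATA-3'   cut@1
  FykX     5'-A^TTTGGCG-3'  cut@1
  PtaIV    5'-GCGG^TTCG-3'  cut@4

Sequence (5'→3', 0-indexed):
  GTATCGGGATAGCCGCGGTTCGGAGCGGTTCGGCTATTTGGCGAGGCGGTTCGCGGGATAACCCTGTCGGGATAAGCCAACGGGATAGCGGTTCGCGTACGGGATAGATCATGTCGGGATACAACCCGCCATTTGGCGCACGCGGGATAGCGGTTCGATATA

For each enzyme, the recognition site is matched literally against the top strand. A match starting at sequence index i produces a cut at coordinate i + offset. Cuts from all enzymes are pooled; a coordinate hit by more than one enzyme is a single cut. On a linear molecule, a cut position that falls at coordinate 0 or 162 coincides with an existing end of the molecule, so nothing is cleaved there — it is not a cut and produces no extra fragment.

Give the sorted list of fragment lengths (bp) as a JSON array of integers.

Per-enzyme occurrences:
  TgoX CGGGATA/1: at [4, 53, 67, 80, 99, 114, 142] ⇒ [5, 54, 68, 81, 100, 115, 143]
  FykX ATTTGGCG/1: at [35, 130] ⇒ [36, 131]
  PtaIV GCGGTTCG/4: at [14, 24, 45, 87, 149] ⇒ [18, 28, 49, 91, 153]

All cut coordinates (distinct, sorted): [5, 18, 28, 36, 49, 54, 68, 81, 91, 100, 115, 131, 143, 153]

Fragments:
  [0,5): 5 bp
  [5,18): 13 bp
  [18,28): 10 bp
  [28,36): 8 bp
  [36,49): 13 bp
  [49,54): 5 bp
  [54,68): 14 bp
  [68,81): 13 bp
  [81,91): 10 bp
  [91,100): 9 bp
  [100,115): 15 bp
  [115,131): 16 bp
  [131,143): 12 bp
  [143,153): 10 bp
  [153,162): 9 bp

[5,5,8,9,9,10,10,10,12,13,13,13,14,15,16]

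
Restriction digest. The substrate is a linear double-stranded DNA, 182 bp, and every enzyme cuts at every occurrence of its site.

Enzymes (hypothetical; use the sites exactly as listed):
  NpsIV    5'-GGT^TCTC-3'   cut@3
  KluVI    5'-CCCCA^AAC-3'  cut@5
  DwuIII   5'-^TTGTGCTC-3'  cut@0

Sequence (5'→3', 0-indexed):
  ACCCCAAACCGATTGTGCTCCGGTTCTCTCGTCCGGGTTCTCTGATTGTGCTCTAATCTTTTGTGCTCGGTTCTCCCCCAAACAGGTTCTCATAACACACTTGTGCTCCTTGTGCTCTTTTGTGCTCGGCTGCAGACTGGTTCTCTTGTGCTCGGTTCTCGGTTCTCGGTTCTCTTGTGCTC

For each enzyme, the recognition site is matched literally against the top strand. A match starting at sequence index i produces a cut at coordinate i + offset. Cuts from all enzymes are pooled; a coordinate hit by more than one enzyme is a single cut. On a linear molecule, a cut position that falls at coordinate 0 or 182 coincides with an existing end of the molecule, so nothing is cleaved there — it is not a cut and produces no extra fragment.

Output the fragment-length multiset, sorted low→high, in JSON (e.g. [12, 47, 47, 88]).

Per-enzyme occurrences:
  NpsIV GGTTCTC/3: at [21, 35, 68, 84, 138, 153, 160, 167] ⇒ [24, 38, 71, 87, 141, 156, 163, 170]
  KluVI CCCCAAAC/5: at [1, 75] ⇒ [6, 80]
  DwuIII TTGTGCTC/0: at [12, 45, 60, 100, 109, 119, 145, 174] ⇒ [12, 45, 60, 100, 109, 119, 145, 174]

All cut coordinates (distinct, sorted): [6, 12, 24, 38, 45, 60, 71, 80, 87, 100, 109, 119, 141, 145, 156, 163, 170, 174]

Fragment lengths:
  [0,6): 6 bp
  [6,12): 6 bp
  [12,24): 12 bp
  [24,38): 14 bp
  [38,45): 7 bp
  [45,60): 15 bp
  [60,71): 11 bp
  [71,80): 9 bp
  [80,87): 7 bp
  [87,100): 13 bp
  [100,109): 9 bp
  [109,119): 10 bp
  [119,141): 22 bp
  [141,145): 4 bp
  [145,156): 11 bp
  [156,163): 7 bp
  [163,170): 7 bp
  [170,174): 4 bp
  [174,182): 8 bp

[4,4,6,6,7,7,7,7,8,9,9,10,11,11,12,13,14,15,22]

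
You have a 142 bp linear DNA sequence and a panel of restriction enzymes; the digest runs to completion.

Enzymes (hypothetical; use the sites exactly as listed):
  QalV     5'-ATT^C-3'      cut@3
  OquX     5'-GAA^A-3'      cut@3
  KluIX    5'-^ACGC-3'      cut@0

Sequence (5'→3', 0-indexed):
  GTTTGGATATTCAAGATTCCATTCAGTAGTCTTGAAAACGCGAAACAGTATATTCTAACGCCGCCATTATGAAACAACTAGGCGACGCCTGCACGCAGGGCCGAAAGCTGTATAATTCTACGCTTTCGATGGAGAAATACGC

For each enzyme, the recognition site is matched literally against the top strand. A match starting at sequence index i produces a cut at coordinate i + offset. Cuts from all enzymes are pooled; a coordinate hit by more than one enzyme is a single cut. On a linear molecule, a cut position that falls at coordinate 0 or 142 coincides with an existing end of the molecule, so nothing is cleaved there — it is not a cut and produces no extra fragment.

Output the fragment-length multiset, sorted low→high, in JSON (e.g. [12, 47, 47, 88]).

Per-enzyme occurrences:
  QalV (ATTC, off=3): starts [8, 15, 20, 51, 114] → cuts [11, 18, 23, 54, 117]
  OquX (GAAA, off=3): starts [33, 41, 70, 102, 133] → cuts [36, 44, 73, 105, 136]
  KluIX (ACGC, off=0): starts [37, 57, 84, 92, 119, 138] → cuts [37, 57, 84, 92, 119, 138]

Pooled cuts: [11, 18, 23, 36, 37, 44, 54, 57, 73, 84, 92, 105, 117, 119, 136, 138]

Fragments:
  [0,11): 11 bp
  [11,18): 7 bp
  [18,23): 5 bp
  [23,36): 13 bp
  [36,37): 1 bp
  [37,44): 7 bp
  [44,54): 10 bp
  [54,57): 3 bp
  [57,73): 16 bp
  [73,84): 11 bp
  [84,92): 8 bp
  [92,105): 13 bp
  [105,117): 12 bp
  [117,119): 2 bp
  [119,136): 17 bp
  [136,138): 2 bp
  [138,142): 4 bp

[1,2,2,3,4,5,7,7,8,10,11,11,12,13,13,16,17]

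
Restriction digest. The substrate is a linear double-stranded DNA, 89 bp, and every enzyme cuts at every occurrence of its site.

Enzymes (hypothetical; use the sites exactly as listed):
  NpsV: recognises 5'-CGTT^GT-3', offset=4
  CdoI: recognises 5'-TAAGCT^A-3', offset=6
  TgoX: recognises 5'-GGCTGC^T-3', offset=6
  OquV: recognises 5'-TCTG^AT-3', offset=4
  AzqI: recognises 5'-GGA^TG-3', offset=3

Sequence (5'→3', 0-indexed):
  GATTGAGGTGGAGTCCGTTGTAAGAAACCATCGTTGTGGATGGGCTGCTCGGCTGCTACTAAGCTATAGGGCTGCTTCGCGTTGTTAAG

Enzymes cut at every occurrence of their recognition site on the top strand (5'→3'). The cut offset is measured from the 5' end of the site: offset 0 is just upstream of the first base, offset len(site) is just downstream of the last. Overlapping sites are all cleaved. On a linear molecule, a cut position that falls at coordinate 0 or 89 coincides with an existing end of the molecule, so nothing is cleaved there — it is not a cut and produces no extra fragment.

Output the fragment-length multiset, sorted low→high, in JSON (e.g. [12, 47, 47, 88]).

Per-enzyme occurrences:
  NpsV (CGTTGT, off=4): starts [15, 31, 79] → cuts [19, 35, 83]
  CdoI (TAAGCTA, off=6): starts [59] → cuts [65]
  TgoX (GGCTGCT, off=6): starts [42, 50, 69] → cuts [48, 56, 75]
  OquV (TCTGAT, off=4): no sites
  AzqI (GGATG, off=3): starts [37] → cuts [40]

Pooled cuts: [19, 35, 40, 48, 56, 65, 75, 83]

Fragments:
  [0,19): 19 bp
  [19,35): 16 bp
  [35,40): 5 bp
  [40,48): 8 bp
  [48,56): 8 bp
  [56,65): 9 bp
  [65,75): 10 bp
  [75,83): 8 bp
  [83,89): 6 bp

[5,6,8,8,8,9,10,16,19]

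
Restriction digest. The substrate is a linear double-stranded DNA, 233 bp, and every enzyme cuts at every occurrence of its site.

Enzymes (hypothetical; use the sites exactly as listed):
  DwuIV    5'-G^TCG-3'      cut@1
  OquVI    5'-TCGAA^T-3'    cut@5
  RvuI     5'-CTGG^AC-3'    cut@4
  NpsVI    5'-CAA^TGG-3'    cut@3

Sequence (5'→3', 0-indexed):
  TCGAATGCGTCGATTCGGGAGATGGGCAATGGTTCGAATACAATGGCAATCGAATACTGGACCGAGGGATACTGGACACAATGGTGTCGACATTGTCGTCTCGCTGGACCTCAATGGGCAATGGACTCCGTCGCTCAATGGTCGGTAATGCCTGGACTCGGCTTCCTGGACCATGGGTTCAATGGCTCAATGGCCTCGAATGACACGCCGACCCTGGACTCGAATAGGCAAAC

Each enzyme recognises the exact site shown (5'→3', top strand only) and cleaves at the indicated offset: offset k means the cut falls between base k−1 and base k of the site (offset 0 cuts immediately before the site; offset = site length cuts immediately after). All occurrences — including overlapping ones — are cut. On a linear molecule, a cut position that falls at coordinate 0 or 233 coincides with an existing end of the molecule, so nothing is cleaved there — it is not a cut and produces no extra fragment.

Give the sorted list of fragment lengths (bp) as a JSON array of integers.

[3,4,5,5,5,6,6,7,7,7,8,8,9,9,9,9,10,11,12,13,14,14,15,17,20]

Per-enzyme occurrences:
  DwuIV GTCG/1: at [8, 85, 94, 129, 140] ⇒ [9, 86, 95, 130, 141]
  OquVI TCGAAT/5: at [0, 33, 49, 195, 219] ⇒ [5, 38, 54, 200, 224]
  RvuI CTGGAC/4: at [56, 71, 103, 151, 165, 213] ⇒ [60, 75, 107, 155, 169, 217]
  NpsVI CAATGG/3: at [26, 40, 78, 111, 118, 135, 179, 187] ⇒ [29, 43, 81, 114, 121, 138, 182, 190]

All cut coordinates (distinct, sorted): [5, 9, 29, 38, 43, 54, 60, 75, 81, 86, 95, 107, 114, 121, 130, 138, 141, 155, 169, 182, 190, 200, 217, 224]

Fragments:
  [0,5): 5 bp
  [5,9): 4 bp
  [9,29): 20 bp
  [29,38): 9 bp
  [38,43): 5 bp
  [43,54): 11 bp
  [54,60): 6 bp
  [60,75): 15 bp
  [75,81): 6 bp
  [81,86): 5 bp
  [86,95): 9 bp
  [95,107): 12 bp
  [107,114): 7 bp
  [114,121): 7 bp
  [121,130): 9 bp
  [130,138): 8 bp
  [138,141): 3 bp
  [141,155): 14 bp
  [155,169): 14 bp
  [169,182): 13 bp
  [182,190): 8 bp
  [190,200): 10 bp
  [200,217): 17 bp
  [217,224): 7 bp
  [224,233): 9 bp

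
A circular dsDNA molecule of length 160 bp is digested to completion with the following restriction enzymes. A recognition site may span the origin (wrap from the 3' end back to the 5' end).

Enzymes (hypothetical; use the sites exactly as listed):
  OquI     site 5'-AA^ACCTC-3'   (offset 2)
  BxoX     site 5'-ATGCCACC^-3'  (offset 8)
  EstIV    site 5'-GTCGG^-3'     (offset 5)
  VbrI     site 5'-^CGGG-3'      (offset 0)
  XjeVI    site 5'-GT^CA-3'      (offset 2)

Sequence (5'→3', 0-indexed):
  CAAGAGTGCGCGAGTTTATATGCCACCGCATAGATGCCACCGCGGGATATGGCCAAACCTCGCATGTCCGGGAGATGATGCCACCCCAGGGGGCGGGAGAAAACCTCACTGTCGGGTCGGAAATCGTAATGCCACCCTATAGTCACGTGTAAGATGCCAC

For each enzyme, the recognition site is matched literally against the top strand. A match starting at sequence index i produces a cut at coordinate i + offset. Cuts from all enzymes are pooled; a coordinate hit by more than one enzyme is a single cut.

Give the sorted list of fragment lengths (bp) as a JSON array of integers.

[1,3,5,7,8,9,10,12,14,14,16,17,18,26]

Scan for sites:
  OquI (AAACCTC, off=2): starts [54, 100] → cuts [56, 102]
  BxoX (ATGCCACC, off=8): starts [19, 33, 77, 128, 153] → cuts [1, 27, 41, 85, 136]
  EstIV (GTCGG, off=5): starts [110, 115] → cuts [115, 120]
  VbrI (CGGG, off=0): starts [42, 68, 93, 112] → cuts [42, 68, 93, 112]
  XjeVI (GTCA, off=2): starts [141] → cuts [143]

All cut coordinates (distinct, sorted): [1, 27, 41, 42, 56, 68, 85, 93, 102, 112, 115, 120, 136, 143]

Fragments:
  1→27: 26 bp
  27→41: 14 bp
  41→42: 1 bp
  42→56: 14 bp
  56→68: 12 bp
  68→85: 17 bp
  85→93: 8 bp
  93→102: 9 bp
  102→112: 10 bp
  112→115: 3 bp
  115→120: 5 bp
  120→136: 16 bp
  136→143: 7 bp
  143→1 (wrap): 160-143+1 = 18 bp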